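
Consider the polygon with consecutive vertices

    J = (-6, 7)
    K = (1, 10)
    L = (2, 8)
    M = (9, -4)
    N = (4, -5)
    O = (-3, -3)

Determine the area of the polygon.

Apply Gauss's area formula: 2A = Σ (x_i·y_{i+1} − x_{i+1}·y_i), indices taken mod 6.
Σ = (-67) + (-12) + (-80) + (-29) + (-27) + (-39) = -254
Area = |Σ|/2 = 127.

127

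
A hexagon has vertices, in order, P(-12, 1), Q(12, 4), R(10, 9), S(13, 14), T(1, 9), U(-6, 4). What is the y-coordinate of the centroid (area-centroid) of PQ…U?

19/3

Apply the surveyor's formula. First the cross-terms c_i = x_i·y_{i+1} − x_{i+1}·y_i:
  -60, 68, 23, 103, 58, 42  ⇒  2A = 234, A = 117.
Then Σ (y_i + y_{i+1})·c_i = 4446, so ȳ = 4446 / (6·117) = 19/3.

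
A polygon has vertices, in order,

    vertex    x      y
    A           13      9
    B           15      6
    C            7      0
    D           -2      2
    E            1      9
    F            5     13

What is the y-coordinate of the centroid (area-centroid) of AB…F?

1577/261

Apply the shoelace formula. First the cross-terms c_i = x_i·y_{i+1} − x_{i+1}·y_i:
  -57, -42, 14, -20, -32, -124  ⇒  2A = -261, A = -130.5.
Then Σ (y_i + y_{i+1})·c_i = -4731, so ȳ = -4731 / (6·(-130.5)) = 1577/261.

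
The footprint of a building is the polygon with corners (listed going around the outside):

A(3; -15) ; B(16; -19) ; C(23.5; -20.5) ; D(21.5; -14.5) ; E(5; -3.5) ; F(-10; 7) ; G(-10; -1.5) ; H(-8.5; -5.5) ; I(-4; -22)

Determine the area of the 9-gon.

Apply Gauss's area formula: 2A = Σ (x_i·y_{i+1} − x_{i+1}·y_i), indices taken mod 9.
Σ = (183) + (118.5) + (100) + (-2.75) + (0) + (85) + (42.25) + (165) + (126) = 817
Area = |Σ|/2 = 408.5.

408.5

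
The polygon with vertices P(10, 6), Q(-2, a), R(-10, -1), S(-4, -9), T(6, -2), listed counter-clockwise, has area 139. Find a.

Write out the shoelace sum; only the two edges meeting at Q involve a:
2·Area = [(10·a − (-2)·6) + ((-2)·(-1) − (-10)·a)] + 204
       = 20·a + 218 = 278
⇒ a = 3.

3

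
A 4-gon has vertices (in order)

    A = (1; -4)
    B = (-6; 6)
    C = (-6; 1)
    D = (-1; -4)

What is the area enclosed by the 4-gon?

Cross-terms: -18, 30, 25, 8  ⇒  Σ = 45
Area = |Σ|/2 = 22.5.

22.5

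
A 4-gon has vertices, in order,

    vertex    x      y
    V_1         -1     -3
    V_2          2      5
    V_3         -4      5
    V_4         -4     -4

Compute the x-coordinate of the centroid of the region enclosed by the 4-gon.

Apply Gauss's area formula. First the cross-terms c_i = x_i·y_{i+1} − x_{i+1}·y_i:
  1, 30, 36, 8  ⇒  2A = 75, A = 37.5.
Then Σ (x_i + x_{i+1})·c_i = -387, so x̄ = -387 / (6·37.5) = -1.72.

-1.72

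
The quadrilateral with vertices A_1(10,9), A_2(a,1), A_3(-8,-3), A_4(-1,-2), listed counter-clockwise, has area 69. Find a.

The doubled signed area Σ (x_i y_{i+1} − x_{i+1} y_i) is linear in a.
With a=0 it equals 42; the coefficient of a is -12 (from the two edges through A_2).
So -12·a + 42 = 2·69 = 138 ⇒ a = -8.

-8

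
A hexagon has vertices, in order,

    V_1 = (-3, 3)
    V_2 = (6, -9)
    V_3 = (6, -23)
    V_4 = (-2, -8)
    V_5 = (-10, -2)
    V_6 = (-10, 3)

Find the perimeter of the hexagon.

|V_1V_2| = √((9)² + (-12)²) = √225 = 15
|V_2V_3| = √((0)² + (-14)²) = √196 = 14
|V_3V_4| = √((-8)² + (15)²) = √289 = 17
|V_4V_5| = √((-8)² + (6)²) = √100 = 10
|V_5V_6| = √((0)² + (5)²) = √25 = 5
|V_6V_1| = √((7)² + (0)²) = √49 = 7
Perimeter = 15 + 14 + 17 + 10 + 5 + 7 = 68.

68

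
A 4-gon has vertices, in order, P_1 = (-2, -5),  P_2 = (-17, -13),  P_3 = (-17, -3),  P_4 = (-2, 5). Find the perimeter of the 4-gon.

54

|P_1P_2| = √((-15)² + (-8)²) = √289 = 17
|P_2P_3| = √((0)² + (10)²) = √100 = 10
|P_3P_4| = √((15)² + (8)²) = √289 = 17
|P_4P_1| = √((0)² + (-10)²) = √100 = 10
Perimeter = 17 + 10 + 17 + 10 = 54.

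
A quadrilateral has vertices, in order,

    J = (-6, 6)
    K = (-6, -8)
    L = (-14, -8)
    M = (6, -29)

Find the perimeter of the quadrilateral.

88

|JK| = √((0)² + (-14)²) = √196 = 14
|KL| = √((-8)² + (0)²) = √64 = 8
|LM| = √((20)² + (-21)²) = √841 = 29
|MJ| = √((-12)² + (35)²) = √1369 = 37
Perimeter = 14 + 8 + 29 + 37 = 88.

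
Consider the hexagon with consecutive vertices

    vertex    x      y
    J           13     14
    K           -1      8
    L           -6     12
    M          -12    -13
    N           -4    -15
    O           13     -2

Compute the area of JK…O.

457.5

Apply the shoelace formula: 2A = Σ (x_i·y_{i+1} − x_{i+1}·y_i), indices taken mod 6.
J→K: (13)(8) − (-1)(14) = 118
K→L: (-1)(12) − (-6)(8) = 36
L→M: (-6)(-13) − (-12)(12) = 222
M→N: (-12)(-15) − (-4)(-13) = 128
N→O: (-4)(-2) − (13)(-15) = 203
O→J: (13)(14) − (13)(-2) = 208
Σ = 915
Area = |Σ|/2 = 457.5.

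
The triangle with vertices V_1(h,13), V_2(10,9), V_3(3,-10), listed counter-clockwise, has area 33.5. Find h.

15

The doubled signed area Σ (x_i y_{i+1} − x_{i+1} y_i) is linear in h.
With h=0 it equals -218; the coefficient of h is 19 (from the two edges through V_1).
So 19·h + -218 = 2·33.5 = 67 ⇒ h = 15.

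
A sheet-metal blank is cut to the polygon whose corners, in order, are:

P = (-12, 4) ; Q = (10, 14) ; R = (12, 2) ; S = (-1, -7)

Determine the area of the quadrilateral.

P→Q: (-12)(14) − (10)(4) = -208
Q→R: (10)(2) − (12)(14) = -148
R→S: (12)(-7) − (-1)(2) = -82
S→P: (-1)(4) − (-12)(-7) = -88
Σ = -526
Area = |Σ|/2 = 263.

263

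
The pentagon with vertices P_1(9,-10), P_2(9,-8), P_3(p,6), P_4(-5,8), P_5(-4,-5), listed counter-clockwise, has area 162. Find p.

5

The doubled signed area Σ (x_i y_{i+1} − x_{i+1} y_i) is linear in p.
With p=0 it equals 244; the coefficient of p is 16 (from the two edges through P_3).
So 16·p + 244 = 2·162 = 324 ⇒ p = 5.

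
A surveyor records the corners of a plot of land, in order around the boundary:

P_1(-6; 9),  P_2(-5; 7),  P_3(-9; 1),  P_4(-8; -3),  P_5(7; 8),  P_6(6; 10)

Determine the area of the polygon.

94.5

Apply the surveyor's formula: 2A = Σ (x_i·y_{i+1} − x_{i+1}·y_i), indices taken mod 6.
P_1→P_2: (-6)(7) − (-5)(9) = 3
P_2→P_3: (-5)(1) − (-9)(7) = 58
P_3→P_4: (-9)(-3) − (-8)(1) = 35
P_4→P_5: (-8)(8) − (7)(-3) = -43
P_5→P_6: (7)(10) − (6)(8) = 22
P_6→P_1: (6)(9) − (-6)(10) = 114
Σ = 189
Area = |Σ|/2 = 94.5.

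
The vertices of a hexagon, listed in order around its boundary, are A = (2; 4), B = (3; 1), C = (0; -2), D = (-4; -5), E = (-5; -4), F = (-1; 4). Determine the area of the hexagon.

34.5

Cross-terms: -10, -6, -8, -9, -24, -12  ⇒  Σ = -69
Area = |Σ|/2 = 34.5.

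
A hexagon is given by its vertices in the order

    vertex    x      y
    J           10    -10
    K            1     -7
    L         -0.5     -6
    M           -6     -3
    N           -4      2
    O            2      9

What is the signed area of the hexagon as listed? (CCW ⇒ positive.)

-139

Apply the surveyor's formula: 2A = Σ (x_i·y_{i+1} − x_{i+1}·y_i), indices taken mod 6.
Σ = (-60) + (-9.5) + (-34.5) + (-24) + (-40) + (-110) = -278
Signed area = Σ/2 = -139 (negative ⇒ clockwise traversal).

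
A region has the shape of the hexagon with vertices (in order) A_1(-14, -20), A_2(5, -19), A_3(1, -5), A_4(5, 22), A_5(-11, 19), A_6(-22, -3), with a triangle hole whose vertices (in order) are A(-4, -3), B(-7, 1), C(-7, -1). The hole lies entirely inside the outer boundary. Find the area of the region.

Outer boundary:
A_1→A_2: (-14)(-19) − (5)(-20) = 366
A_2→A_3: (5)(-5) − (1)(-19) = -6
A_3→A_4: (1)(22) − (5)(-5) = 47
A_4→A_5: (5)(19) − (-11)(22) = 337
A_5→A_6: (-11)(-3) − (-22)(19) = 451
A_6→A_1: (-22)(-20) − (-14)(-3) = 398
Σ = 1593
Area = |Σ|/2 = 796.5.
Hole:
Apply the shoelace (surveyor's) formula: 2A = Σ (x_i·y_{i+1} − x_{i+1}·y_i), indices taken mod 3.
Cross-terms: -25, 14, 17  ⇒  Σ = 6
Area = |Σ|/2 = 3.
Net area = 796.5 − 3 = 793.5.

793.5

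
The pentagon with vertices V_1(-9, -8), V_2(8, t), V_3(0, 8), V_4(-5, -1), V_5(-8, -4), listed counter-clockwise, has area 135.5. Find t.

Write out the shoelace sum; only the two edges meeting at V_2 involve t:
2·Area = [((-9)·t − 8·(-8)) + (8·8 − 0·t)] + 80
       = -9·t + 208 = 271
⇒ t = -7.

-7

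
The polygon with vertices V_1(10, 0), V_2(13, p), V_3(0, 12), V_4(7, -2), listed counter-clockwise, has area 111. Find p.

Write out the shoelace sum; only the two edges meeting at V_2 involve p:
2·Area = [(10·p − 13·0) + (13·12 − 0·p)] + -64
       = 10·p + 92 = 222
⇒ p = 13.

13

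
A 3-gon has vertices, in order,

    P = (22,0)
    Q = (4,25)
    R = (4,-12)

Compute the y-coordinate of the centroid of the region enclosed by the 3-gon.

13/3

Apply the surveyor's formula. First the cross-terms c_i = x_i·y_{i+1} − x_{i+1}·y_i:
  550, -148, 264  ⇒  2A = 666, A = 333.
Then Σ (y_i + y_{i+1})·c_i = 8658, so ȳ = 8658 / (6·333) = 13/3.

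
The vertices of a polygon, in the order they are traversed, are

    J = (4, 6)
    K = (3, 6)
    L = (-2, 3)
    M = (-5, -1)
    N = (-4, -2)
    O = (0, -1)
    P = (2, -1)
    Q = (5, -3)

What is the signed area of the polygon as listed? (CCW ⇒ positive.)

48.5

Σ = (6) + (21) + (17) + (6) + (4) + (2) + (-1) + (42) = 97
Signed area = Σ/2 = 48.5 (positive ⇒ counter-clockwise traversal).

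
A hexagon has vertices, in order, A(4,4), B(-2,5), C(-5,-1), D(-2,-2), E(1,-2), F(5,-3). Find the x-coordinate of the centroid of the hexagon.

5/12

Apply the surveyor's formula. First the cross-terms c_i = x_i·y_{i+1} − x_{i+1}·y_i:
  28, 27, 8, 6, 7, 32  ⇒  2A = 108, A = 54.
Then Σ (x_i + x_{i+1})·c_i = 135, so x̄ = 135 / (6·54) = 5/12.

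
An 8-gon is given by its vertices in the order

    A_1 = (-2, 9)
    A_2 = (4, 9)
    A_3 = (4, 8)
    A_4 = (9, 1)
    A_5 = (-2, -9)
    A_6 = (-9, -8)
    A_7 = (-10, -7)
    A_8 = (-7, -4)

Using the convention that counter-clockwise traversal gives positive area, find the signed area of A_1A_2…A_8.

-183.5

Σ = (-54) + (-4) + (-68) + (-79) + (-65) + (-17) + (-9) + (-71) = -367
Signed area = Σ/2 = -183.5 (negative ⇒ clockwise traversal).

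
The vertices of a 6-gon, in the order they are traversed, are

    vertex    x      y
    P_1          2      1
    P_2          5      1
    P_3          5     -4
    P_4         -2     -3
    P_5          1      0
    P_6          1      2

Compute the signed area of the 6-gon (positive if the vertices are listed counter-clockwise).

-24.5

Apply the shoelace (surveyor's) formula: 2A = Σ (x_i·y_{i+1} − x_{i+1}·y_i), indices taken mod 6.
P_1→P_2: (2)(1) − (5)(1) = -3
P_2→P_3: (5)(-4) − (5)(1) = -25
P_3→P_4: (5)(-3) − (-2)(-4) = -23
P_4→P_5: (-2)(0) − (1)(-3) = 3
P_5→P_6: (1)(2) − (1)(0) = 2
P_6→P_1: (1)(1) − (2)(2) = -3
Σ = -49
Signed area = Σ/2 = -24.5 (negative ⇒ clockwise traversal).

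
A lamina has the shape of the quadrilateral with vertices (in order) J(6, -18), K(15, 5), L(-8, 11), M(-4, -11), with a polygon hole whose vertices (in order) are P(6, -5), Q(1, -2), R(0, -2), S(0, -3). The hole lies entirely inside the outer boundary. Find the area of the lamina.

Outer boundary:
Σ = (300) + (205) + (132) + (138) = 775
Area = |Σ|/2 = 387.5.
Hole:
Σ = (-7) + (-2) + (0) + (18) = 9
Area = |Σ|/2 = 4.5.
Net area = 387.5 − 4.5 = 383.

383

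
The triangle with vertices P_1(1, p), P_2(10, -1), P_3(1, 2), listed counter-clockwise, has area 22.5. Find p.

-3

The doubled signed area Σ (x_i y_{i+1} − x_{i+1} y_i) is linear in p.
With p=0 it equals 18; the coefficient of p is -9 (from the two edges through P_1).
So -9·p + 18 = 2·22.5 = 45 ⇒ p = -3.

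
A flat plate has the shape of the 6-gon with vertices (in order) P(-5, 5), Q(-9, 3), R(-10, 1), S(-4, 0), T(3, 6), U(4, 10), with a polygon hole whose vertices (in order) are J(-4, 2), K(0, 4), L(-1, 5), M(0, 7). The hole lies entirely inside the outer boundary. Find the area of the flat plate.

49

Outer boundary:
Cross-terms: 30, 21, 4, -24, 6, 70  ⇒  Σ = 107
Area = |Σ|/2 = 53.5.
Hole:
Apply the surveyor's formula: 2A = Σ (x_i·y_{i+1} − x_{i+1}·y_i), indices taken mod 4.
Σ = (-16) + (4) + (-7) + (28) = 9
Area = |Σ|/2 = 4.5.
Net area = 53.5 − 4.5 = 49.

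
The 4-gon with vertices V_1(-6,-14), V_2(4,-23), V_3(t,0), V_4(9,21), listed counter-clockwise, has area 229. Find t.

6

The doubled signed area Σ (x_i y_{i+1} − x_{i+1} y_i) is linear in t.
With t=0 it equals 194; the coefficient of t is 44 (from the two edges through V_3).
So 44·t + 194 = 2·229 = 458 ⇒ t = 6.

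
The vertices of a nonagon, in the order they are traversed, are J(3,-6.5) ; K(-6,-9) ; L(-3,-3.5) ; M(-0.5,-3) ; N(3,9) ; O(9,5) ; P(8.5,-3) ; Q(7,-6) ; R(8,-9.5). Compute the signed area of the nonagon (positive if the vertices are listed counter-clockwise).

Apply the shoelace formula: 2A = Σ (x_i·y_{i+1} − x_{i+1}·y_i), indices taken mod 9.
Σ = (-66) + (-6) + (7.25) + (4.5) + (-66) + (-69.5) + (-30) + (-18.5) + (-23.5) = -267.75
Signed area = Σ/2 = -133.875 (negative ⇒ clockwise traversal).

-133.875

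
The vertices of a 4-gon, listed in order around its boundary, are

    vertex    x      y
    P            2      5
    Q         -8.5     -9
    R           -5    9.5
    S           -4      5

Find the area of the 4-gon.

Σ = (24.5) + (-125.75) + (13) + (-30) = -118.25
Area = |Σ|/2 = 59.125.

59.125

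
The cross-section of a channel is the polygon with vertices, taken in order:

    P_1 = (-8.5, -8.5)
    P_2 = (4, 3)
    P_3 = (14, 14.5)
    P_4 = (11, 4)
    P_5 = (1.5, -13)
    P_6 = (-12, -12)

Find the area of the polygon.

Apply the surveyor's formula: 2A = Σ (x_i·y_{i+1} − x_{i+1}·y_i), indices taken mod 6.
P_1→P_2: (-8.5)(3) − (4)(-8.5) = 8.5
P_2→P_3: (4)(14.5) − (14)(3) = 16
P_3→P_4: (14)(4) − (11)(14.5) = -103.5
P_4→P_5: (11)(-13) − (1.5)(4) = -149
P_5→P_6: (1.5)(-12) − (-12)(-13) = -174
P_6→P_1: (-12)(-8.5) − (-8.5)(-12) = 0
Σ = -402
Area = |Σ|/2 = 201.

201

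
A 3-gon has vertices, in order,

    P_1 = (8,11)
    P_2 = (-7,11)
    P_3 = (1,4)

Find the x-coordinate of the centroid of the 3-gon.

2/3

Apply the shoelace formula. First the cross-terms c_i = x_i·y_{i+1} − x_{i+1}·y_i:
  165, -39, -21  ⇒  2A = 105, A = 52.5.
Then Σ (x_i + x_{i+1})·c_i = 210, so x̄ = 210 / (6·52.5) = 2/3.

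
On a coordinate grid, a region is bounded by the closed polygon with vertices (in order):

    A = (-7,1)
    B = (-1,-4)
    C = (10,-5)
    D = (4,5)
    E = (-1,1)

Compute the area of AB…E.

Σ = (29) + (45) + (70) + (9) + (6) = 159
Area = |Σ|/2 = 79.5.

79.5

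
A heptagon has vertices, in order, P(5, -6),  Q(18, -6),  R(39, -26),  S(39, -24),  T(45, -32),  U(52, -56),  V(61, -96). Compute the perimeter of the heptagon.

226

|PQ| = √((13)² + (0)²) = √169 = 13
|QR| = √((21)² + (-20)²) = √841 = 29
|RS| = √((0)² + (2)²) = √4 = 2
|ST| = √((6)² + (-8)²) = √100 = 10
|TU| = √((7)² + (-24)²) = √625 = 25
|UV| = √((9)² + (-40)²) = √1681 = 41
|VP| = √((-56)² + (90)²) = √11236 = 106
Perimeter = 13 + 29 + 2 + 10 + 25 + 41 + 106 = 226.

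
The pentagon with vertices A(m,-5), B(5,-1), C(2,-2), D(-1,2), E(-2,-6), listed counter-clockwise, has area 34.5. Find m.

Write out the shoelace sum; only the two edges meeting at A involve m:
2·Area = [((-2)·(-5) − m·(-6)) + (m·(-1) − 5·(-5))] + 4
       = 5·m + 39 = 69
⇒ m = 6.

6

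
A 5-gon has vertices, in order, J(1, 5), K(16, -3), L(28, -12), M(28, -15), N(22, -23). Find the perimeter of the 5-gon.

|JK| = √((15)² + (-8)²) = √289 = 17
|KL| = √((12)² + (-9)²) = √225 = 15
|LM| = √((0)² + (-3)²) = √9 = 3
|MN| = √((-6)² + (-8)²) = √100 = 10
|NJ| = √((-21)² + (28)²) = √1225 = 35
Perimeter = 17 + 15 + 3 + 10 + 35 = 80.

80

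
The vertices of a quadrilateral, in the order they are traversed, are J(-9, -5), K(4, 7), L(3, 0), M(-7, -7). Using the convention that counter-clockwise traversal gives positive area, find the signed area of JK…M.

Apply Gauss's area formula: 2A = Σ (x_i·y_{i+1} − x_{i+1}·y_i), indices taken mod 4.
Σ = (-43) + (-21) + (-21) + (-28) = -113
Signed area = Σ/2 = -56.5 (negative ⇒ clockwise traversal).

-56.5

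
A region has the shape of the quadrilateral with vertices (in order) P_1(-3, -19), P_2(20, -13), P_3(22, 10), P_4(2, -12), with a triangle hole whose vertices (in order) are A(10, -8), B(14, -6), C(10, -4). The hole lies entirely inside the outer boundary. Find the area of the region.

Outer boundary:
Apply the surveyor's formula: 2A = Σ (x_i·y_{i+1} − x_{i+1}·y_i), indices taken mod 4.
P_1→P_2: (-3)(-13) − (20)(-19) = 419
P_2→P_3: (20)(10) − (22)(-13) = 486
P_3→P_4: (22)(-12) − (2)(10) = -284
P_4→P_1: (2)(-19) − (-3)(-12) = -74
Σ = 547
Area = |Σ|/2 = 273.5.
Hole:
Cross-terms: 52, 4, -40  ⇒  Σ = 16
Area = |Σ|/2 = 8.
Net area = 273.5 − 8 = 265.5.

265.5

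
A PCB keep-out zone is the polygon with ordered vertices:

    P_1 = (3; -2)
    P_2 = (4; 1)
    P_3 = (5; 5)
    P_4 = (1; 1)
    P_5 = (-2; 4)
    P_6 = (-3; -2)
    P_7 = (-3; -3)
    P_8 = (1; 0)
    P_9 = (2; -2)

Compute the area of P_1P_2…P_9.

Apply the surveyor's formula: 2A = Σ (x_i·y_{i+1} − x_{i+1}·y_i), indices taken mod 9.
Σ = (11) + (15) + (0) + (6) + (16) + (3) + (3) + (-2) + (2) = 54
Area = |Σ|/2 = 27.

27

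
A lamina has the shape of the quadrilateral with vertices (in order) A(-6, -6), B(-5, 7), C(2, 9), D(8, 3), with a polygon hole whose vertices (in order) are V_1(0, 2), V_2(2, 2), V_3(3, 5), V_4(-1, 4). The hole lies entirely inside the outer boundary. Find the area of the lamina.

106

Outer boundary:
Cross-terms: -72, -59, -66, -30  ⇒  Σ = -227
Area = |Σ|/2 = 113.5.
Hole:
Apply the shoelace formula: 2A = Σ (x_i·y_{i+1} − x_{i+1}·y_i), indices taken mod 4.
Cross-terms: -4, 4, 17, -2  ⇒  Σ = 15
Area = |Σ|/2 = 7.5.
Net area = 113.5 − 7.5 = 106.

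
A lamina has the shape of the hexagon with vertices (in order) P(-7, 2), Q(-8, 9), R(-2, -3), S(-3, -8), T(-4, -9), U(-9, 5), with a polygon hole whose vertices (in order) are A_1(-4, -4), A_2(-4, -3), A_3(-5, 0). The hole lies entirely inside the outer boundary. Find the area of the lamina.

43

Outer boundary:
Apply the surveyor's formula: 2A = Σ (x_i·y_{i+1} − x_{i+1}·y_i), indices taken mod 6.
P→Q: (-7)(9) − (-8)(2) = -47
Q→R: (-8)(-3) − (-2)(9) = 42
R→S: (-2)(-8) − (-3)(-3) = 7
S→T: (-3)(-9) − (-4)(-8) = -5
T→U: (-4)(5) − (-9)(-9) = -101
U→P: (-9)(2) − (-7)(5) = 17
Σ = -87
Area = |Σ|/2 = 43.5.
Hole:
A_1→A_2: (-4)(-3) − (-4)(-4) = -4
A_2→A_3: (-4)(0) − (-5)(-3) = -15
A_3→A_1: (-5)(-4) − (-4)(0) = 20
Σ = 1
Area = |Σ|/2 = 0.5.
Net area = 43.5 − 0.5 = 43.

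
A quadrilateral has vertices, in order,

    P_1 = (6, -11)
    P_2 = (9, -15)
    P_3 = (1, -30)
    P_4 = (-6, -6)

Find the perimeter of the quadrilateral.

|P_1P_2| = √((3)² + (-4)²) = √25 = 5
|P_2P_3| = √((-8)² + (-15)²) = √289 = 17
|P_3P_4| = √((-7)² + (24)²) = √625 = 25
|P_4P_1| = √((12)² + (-5)²) = √169 = 13
Perimeter = 5 + 17 + 25 + 13 = 60.

60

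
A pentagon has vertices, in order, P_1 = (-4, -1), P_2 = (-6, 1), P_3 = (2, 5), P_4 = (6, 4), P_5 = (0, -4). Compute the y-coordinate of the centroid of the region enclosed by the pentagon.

Apply Gauss's area formula. First the cross-terms c_i = x_i·y_{i+1} − x_{i+1}·y_i:
  -10, -32, -22, -24, -16  ⇒  2A = -104, A = -52.
Then Σ (y_i + y_{i+1})·c_i = -310, so ȳ = -310 / (6·(-52)) = 155/156.

155/156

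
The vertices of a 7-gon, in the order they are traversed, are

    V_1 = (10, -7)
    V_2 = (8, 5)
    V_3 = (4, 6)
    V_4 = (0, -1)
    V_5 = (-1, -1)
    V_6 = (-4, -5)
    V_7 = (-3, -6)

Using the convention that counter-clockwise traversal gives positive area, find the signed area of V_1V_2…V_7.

Apply the shoelace formula: 2A = Σ (x_i·y_{i+1} − x_{i+1}·y_i), indices taken mod 7.
Cross-terms: 106, 28, -4, -1, 1, 9, 81  ⇒  Σ = 220
Signed area = Σ/2 = 110 (positive ⇒ counter-clockwise traversal).

110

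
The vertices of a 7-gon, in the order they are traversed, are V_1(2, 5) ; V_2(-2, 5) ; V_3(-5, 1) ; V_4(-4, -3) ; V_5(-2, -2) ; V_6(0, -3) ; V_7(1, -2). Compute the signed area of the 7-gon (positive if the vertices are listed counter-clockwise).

Apply the shoelace formula: 2A = Σ (x_i·y_{i+1} − x_{i+1}·y_i), indices taken mod 7.
Σ = (20) + (23) + (19) + (2) + (6) + (3) + (9) = 82
Signed area = Σ/2 = 41 (positive ⇒ counter-clockwise traversal).

41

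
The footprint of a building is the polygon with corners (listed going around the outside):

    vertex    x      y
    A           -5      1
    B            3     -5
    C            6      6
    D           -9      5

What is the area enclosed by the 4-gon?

A→B: (-5)(-5) − (3)(1) = 22
B→C: (3)(6) − (6)(-5) = 48
C→D: (6)(5) − (-9)(6) = 84
D→A: (-9)(1) − (-5)(5) = 16
Σ = 170
Area = |Σ|/2 = 85.

85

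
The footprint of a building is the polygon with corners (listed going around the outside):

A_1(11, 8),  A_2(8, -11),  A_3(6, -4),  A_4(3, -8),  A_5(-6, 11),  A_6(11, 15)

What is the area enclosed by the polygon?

Cross-terms: -185, 34, -36, -15, -211, -77  ⇒  Σ = -490
Area = |Σ|/2 = 245.

245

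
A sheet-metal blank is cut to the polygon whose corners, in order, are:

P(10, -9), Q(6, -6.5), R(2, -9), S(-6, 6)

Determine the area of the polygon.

50

Cross-terms: -11, -41, -42, -6  ⇒  Σ = -100
Area = |Σ|/2 = 50.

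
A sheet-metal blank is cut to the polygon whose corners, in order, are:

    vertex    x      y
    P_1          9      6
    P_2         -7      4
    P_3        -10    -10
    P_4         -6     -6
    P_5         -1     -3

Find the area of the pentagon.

Apply the shoelace formula: 2A = Σ (x_i·y_{i+1} − x_{i+1}·y_i), indices taken mod 5.
Σ = (78) + (110) + (0) + (12) + (21) = 221
Area = |Σ|/2 = 110.5.

110.5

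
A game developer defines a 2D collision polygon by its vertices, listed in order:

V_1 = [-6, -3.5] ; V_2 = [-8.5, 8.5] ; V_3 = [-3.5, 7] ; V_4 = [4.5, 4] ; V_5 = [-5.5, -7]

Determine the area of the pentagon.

Cross-terms: -80.75, -29.75, -45.5, -9.5, -22.75  ⇒  Σ = -188.25
Area = |Σ|/2 = 94.125.

94.125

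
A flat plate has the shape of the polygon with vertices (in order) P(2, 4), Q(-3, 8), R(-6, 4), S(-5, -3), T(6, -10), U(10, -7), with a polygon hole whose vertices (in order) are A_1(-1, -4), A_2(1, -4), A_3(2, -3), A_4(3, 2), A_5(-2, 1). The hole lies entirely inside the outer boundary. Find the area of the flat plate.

120

Outer boundary:
Apply the shoelace (surveyor's) formula: 2A = Σ (x_i·y_{i+1} − x_{i+1}·y_i), indices taken mod 6.
Σ = (28) + (36) + (38) + (68) + (58) + (54) = 282
Area = |Σ|/2 = 141.
Hole:
Cross-terms: 8, 5, 13, 7, 9  ⇒  Σ = 42
Area = |Σ|/2 = 21.
Net area = 141 − 21 = 120.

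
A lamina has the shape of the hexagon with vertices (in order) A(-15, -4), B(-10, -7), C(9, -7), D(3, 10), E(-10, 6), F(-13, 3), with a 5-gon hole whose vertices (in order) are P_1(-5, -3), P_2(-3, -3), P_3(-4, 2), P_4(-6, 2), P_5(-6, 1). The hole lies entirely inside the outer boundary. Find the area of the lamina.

Outer boundary:
Apply the surveyor's formula: 2A = Σ (x_i·y_{i+1} − x_{i+1}·y_i), indices taken mod 6.
Cross-terms: 65, 133, 111, 118, 48, 97  ⇒  Σ = 572
Area = |Σ|/2 = 286.
Hole:
Apply the surveyor's formula: 2A = Σ (x_i·y_{i+1} − x_{i+1}·y_i), indices taken mod 5.
Cross-terms: 6, -18, 4, 6, 23  ⇒  Σ = 21
Area = |Σ|/2 = 10.5.
Net area = 286 − 10.5 = 275.5.

275.5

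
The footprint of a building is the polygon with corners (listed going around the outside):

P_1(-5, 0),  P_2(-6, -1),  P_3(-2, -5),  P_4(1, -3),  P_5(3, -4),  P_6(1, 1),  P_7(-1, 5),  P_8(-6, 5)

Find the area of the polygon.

Apply the surveyor's formula: 2A = Σ (x_i·y_{i+1} − x_{i+1}·y_i), indices taken mod 8.
Σ = (5) + (28) + (11) + (5) + (7) + (6) + (25) + (25) = 112
Area = |Σ|/2 = 56.

56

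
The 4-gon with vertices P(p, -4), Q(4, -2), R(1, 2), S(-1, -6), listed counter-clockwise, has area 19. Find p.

The doubled signed area Σ (x_i y_{i+1} − x_{i+1} y_i) is linear in p.
With p=0 it equals 26; the coefficient of p is 4 (from the two edges through P).
So 4·p + 26 = 2·19 = 38 ⇒ p = 3.

3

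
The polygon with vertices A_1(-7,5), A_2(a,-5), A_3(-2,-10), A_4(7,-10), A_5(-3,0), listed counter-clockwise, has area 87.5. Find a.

The doubled signed area Σ (x_i y_{i+1} − x_{i+1} y_i) is linear in a.
With a=0 it equals 70; the coefficient of a is -15 (from the two edges through A_2).
So -15·a + 70 = 2·87.5 = 175 ⇒ a = -7.

-7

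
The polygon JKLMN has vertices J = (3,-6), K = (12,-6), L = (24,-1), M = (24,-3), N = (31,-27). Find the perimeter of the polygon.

|JK| = √((9)² + (0)²) = √81 = 9
|KL| = √((12)² + (5)²) = √169 = 13
|LM| = √((0)² + (-2)²) = √4 = 2
|MN| = √((7)² + (-24)²) = √625 = 25
|NJ| = √((-28)² + (21)²) = √1225 = 35
Perimeter = 9 + 13 + 2 + 25 + 35 = 84.

84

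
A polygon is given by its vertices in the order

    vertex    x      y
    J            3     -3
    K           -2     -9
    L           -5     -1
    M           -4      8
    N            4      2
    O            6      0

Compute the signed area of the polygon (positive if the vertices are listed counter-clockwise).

-95

Apply the shoelace formula: 2A = Σ (x_i·y_{i+1} − x_{i+1}·y_i), indices taken mod 6.
Cross-terms: -33, -43, -44, -40, -12, -18  ⇒  Σ = -190
Signed area = Σ/2 = -95 (negative ⇒ clockwise traversal).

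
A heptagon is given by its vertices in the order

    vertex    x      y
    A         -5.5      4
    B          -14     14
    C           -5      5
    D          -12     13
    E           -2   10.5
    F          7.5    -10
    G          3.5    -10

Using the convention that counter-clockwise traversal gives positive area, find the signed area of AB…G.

A→B: (-5.5)(14) − (-14)(4) = -21
B→C: (-14)(5) − (-5)(14) = 0
C→D: (-5)(13) − (-12)(5) = -5
D→E: (-12)(10.5) − (-2)(13) = -100
E→F: (-2)(-10) − (7.5)(10.5) = -58.75
F→G: (7.5)(-10) − (3.5)(-10) = -40
G→A: (3.5)(4) − (-5.5)(-10) = -41
Σ = -265.75
Signed area = Σ/2 = -132.875 (negative ⇒ clockwise traversal).

-132.875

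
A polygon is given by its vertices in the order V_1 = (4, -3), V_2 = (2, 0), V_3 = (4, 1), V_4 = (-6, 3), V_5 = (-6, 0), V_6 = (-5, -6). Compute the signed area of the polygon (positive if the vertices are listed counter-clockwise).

59.5

Apply the shoelace formula: 2A = Σ (x_i·y_{i+1} − x_{i+1}·y_i), indices taken mod 6.
Σ = (6) + (2) + (18) + (18) + (36) + (39) = 119
Signed area = Σ/2 = 59.5 (positive ⇒ counter-clockwise traversal).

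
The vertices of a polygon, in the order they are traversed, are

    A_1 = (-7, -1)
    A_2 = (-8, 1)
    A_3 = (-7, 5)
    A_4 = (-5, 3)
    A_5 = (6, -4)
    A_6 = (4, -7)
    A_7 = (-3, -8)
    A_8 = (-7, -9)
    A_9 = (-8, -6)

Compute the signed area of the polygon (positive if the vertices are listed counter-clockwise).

Σ = (-15) + (-33) + (4) + (2) + (-26) + (-53) + (-29) + (-30) + (-34) = -214
Signed area = Σ/2 = -107 (negative ⇒ clockwise traversal).

-107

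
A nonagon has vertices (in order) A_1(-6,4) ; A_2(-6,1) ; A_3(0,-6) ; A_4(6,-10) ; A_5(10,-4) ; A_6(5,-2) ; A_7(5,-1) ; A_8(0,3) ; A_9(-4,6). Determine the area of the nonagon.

109

Apply the shoelace (surveyor's) formula: 2A = Σ (x_i·y_{i+1} − x_{i+1}·y_i), indices taken mod 9.
A_1→A_2: (-6)(1) − (-6)(4) = 18
A_2→A_3: (-6)(-6) − (0)(1) = 36
A_3→A_4: (0)(-10) − (6)(-6) = 36
A_4→A_5: (6)(-4) − (10)(-10) = 76
A_5→A_6: (10)(-2) − (5)(-4) = 0
A_6→A_7: (5)(-1) − (5)(-2) = 5
A_7→A_8: (5)(3) − (0)(-1) = 15
A_8→A_9: (0)(6) − (-4)(3) = 12
A_9→A_1: (-4)(4) − (-6)(6) = 20
Σ = 218
Area = |Σ|/2 = 109.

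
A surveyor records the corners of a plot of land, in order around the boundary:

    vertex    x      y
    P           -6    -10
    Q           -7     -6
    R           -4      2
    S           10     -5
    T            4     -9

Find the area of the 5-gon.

118

Apply the shoelace formula: 2A = Σ (x_i·y_{i+1} − x_{i+1}·y_i), indices taken mod 5.
Cross-terms: -34, -38, 0, -70, -94  ⇒  Σ = -236
Area = |Σ|/2 = 118.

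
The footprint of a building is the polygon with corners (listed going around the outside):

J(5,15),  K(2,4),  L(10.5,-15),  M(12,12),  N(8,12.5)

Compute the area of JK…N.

167.75

Apply the shoelace (surveyor's) formula: 2A = Σ (x_i·y_{i+1} − x_{i+1}·y_i), indices taken mod 5.
J→K: (5)(4) − (2)(15) = -10
K→L: (2)(-15) − (10.5)(4) = -72
L→M: (10.5)(12) − (12)(-15) = 306
M→N: (12)(12.5) − (8)(12) = 54
N→J: (8)(15) − (5)(12.5) = 57.5
Σ = 335.5
Area = |Σ|/2 = 167.75.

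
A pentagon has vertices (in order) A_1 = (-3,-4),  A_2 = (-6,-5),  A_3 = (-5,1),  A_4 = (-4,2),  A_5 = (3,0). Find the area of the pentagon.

Σ = (-9) + (-31) + (-6) + (-6) + (-12) = -64
Area = |Σ|/2 = 32.

32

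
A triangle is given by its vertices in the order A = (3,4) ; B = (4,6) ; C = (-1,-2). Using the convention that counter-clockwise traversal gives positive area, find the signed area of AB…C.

Apply Gauss's area formula: 2A = Σ (x_i·y_{i+1} − x_{i+1}·y_i), indices taken mod 3.
A→B: (3)(6) − (4)(4) = 2
B→C: (4)(-2) − (-1)(6) = -2
C→A: (-1)(4) − (3)(-2) = 2
Σ = 2
Signed area = Σ/2 = 1 (positive ⇒ counter-clockwise traversal).

1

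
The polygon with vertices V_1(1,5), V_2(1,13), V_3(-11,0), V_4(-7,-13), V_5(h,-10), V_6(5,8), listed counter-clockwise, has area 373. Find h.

The doubled signed area Σ (x_i y_{i+1} − x_{i+1} y_i) is linear in h.
With h=0 it equals 431; the coefficient of h is 21 (from the two edges through V_5).
So 21·h + 431 = 2·373 = 746 ⇒ h = 15.

15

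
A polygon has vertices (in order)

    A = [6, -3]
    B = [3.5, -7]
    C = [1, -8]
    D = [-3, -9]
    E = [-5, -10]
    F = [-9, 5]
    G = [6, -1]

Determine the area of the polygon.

Apply the shoelace formula: 2A = Σ (x_i·y_{i+1} − x_{i+1}·y_i), indices taken mod 7.
A→B: (6)(-7) − (3.5)(-3) = -31.5
B→C: (3.5)(-8) − (1)(-7) = -21
C→D: (1)(-9) − (-3)(-8) = -33
D→E: (-3)(-10) − (-5)(-9) = -15
E→F: (-5)(5) − (-9)(-10) = -115
F→G: (-9)(-1) − (6)(5) = -21
G→A: (6)(-3) − (6)(-1) = -12
Σ = -248.5
Area = |Σ|/2 = 124.25.

124.25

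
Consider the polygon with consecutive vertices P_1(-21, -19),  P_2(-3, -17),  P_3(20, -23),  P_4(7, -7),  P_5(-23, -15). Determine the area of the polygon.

P_1→P_2: (-21)(-17) − (-3)(-19) = 300
P_2→P_3: (-3)(-23) − (20)(-17) = 409
P_3→P_4: (20)(-7) − (7)(-23) = 21
P_4→P_5: (7)(-15) − (-23)(-7) = -266
P_5→P_1: (-23)(-19) − (-21)(-15) = 122
Σ = 586
Area = |Σ|/2 = 293.

293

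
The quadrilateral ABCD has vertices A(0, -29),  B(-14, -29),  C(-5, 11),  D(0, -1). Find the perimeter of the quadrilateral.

|AB| = √((-14)² + (0)²) = √196 = 14
|BC| = √((9)² + (40)²) = √1681 = 41
|CD| = √((5)² + (-12)²) = √169 = 13
|DA| = √((0)² + (-28)²) = √784 = 28
Perimeter = 14 + 41 + 13 + 28 = 96.

96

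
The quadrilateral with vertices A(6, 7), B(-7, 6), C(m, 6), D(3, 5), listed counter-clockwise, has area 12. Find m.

The doubled signed area Σ (x_i y_{i+1} − x_{i+1} y_i) is linear in m.
With m=0 it equals 16; the coefficient of m is -1 (from the two edges through C).
So -1·m + 16 = 2·12 = 24 ⇒ m = -8.

-8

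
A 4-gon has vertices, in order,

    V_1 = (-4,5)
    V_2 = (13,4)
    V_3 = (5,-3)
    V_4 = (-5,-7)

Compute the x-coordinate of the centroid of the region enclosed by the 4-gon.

146/81

Apply the shoelace formula. First the cross-terms c_i = x_i·y_{i+1} − x_{i+1}·y_i:
  -81, -59, -50, -53  ⇒  2A = -243, A = -121.5.
Then Σ (x_i + x_{i+1})·c_i = -1314, so x̄ = -1314 / (6·(-121.5)) = 146/81.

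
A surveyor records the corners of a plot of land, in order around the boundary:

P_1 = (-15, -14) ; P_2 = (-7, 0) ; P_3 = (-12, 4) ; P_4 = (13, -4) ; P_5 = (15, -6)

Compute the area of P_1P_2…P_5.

Cross-terms: -98, -28, -4, -18, -300  ⇒  Σ = -448
Area = |Σ|/2 = 224.

224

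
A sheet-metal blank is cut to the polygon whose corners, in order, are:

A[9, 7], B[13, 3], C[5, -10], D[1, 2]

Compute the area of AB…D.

Apply the shoelace (surveyor's) formula: 2A = Σ (x_i·y_{i+1} − x_{i+1}·y_i), indices taken mod 4.
Σ = (-64) + (-145) + (20) + (-11) = -200
Area = |Σ|/2 = 100.

100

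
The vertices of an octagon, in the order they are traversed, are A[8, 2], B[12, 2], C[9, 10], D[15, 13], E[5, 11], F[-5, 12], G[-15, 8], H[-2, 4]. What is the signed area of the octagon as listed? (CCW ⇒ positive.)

Apply the surveyor's formula: 2A = Σ (x_i·y_{i+1} − x_{i+1}·y_i), indices taken mod 8.
Cross-terms: -8, 102, -33, 100, 115, 140, -44, -36  ⇒  Σ = 336
Signed area = Σ/2 = 168 (positive ⇒ counter-clockwise traversal).

168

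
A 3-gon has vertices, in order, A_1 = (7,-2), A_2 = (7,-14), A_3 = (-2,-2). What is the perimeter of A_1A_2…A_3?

36

|A_1A_2| = √((0)² + (-12)²) = √144 = 12
|A_2A_3| = √((-9)² + (12)²) = √225 = 15
|A_3A_1| = √((9)² + (0)²) = √81 = 9
Perimeter = 12 + 15 + 9 = 36.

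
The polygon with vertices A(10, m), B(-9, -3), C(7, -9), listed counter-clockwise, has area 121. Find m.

5

The doubled signed area Σ (x_i y_{i+1} − x_{i+1} y_i) is linear in m.
With m=0 it equals 162; the coefficient of m is 16 (from the two edges through A).
So 16·m + 162 = 2·121 = 242 ⇒ m = 5.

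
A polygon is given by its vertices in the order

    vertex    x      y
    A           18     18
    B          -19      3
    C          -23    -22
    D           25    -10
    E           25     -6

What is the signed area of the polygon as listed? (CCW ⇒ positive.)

1160.5

Apply the surveyor's formula: 2A = Σ (x_i·y_{i+1} − x_{i+1}·y_i), indices taken mod 5.
Σ = (396) + (487) + (780) + (100) + (558) = 2321
Signed area = Σ/2 = 1160.5 (positive ⇒ counter-clockwise traversal).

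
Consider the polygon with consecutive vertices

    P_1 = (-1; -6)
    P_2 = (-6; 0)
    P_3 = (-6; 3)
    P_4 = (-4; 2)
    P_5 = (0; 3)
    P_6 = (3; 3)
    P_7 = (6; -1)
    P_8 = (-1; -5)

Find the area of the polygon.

Apply the surveyor's formula: 2A = Σ (x_i·y_{i+1} − x_{i+1}·y_i), indices taken mod 8.
Σ = (-36) + (-18) + (0) + (-12) + (-9) + (-21) + (-31) + (1) = -126
Area = |Σ|/2 = 63.

63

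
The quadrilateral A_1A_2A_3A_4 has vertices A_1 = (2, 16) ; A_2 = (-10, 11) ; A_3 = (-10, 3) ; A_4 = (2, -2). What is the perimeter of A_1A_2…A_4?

52

|A_1A_2| = √((-12)² + (-5)²) = √169 = 13
|A_2A_3| = √((0)² + (-8)²) = √64 = 8
|A_3A_4| = √((12)² + (-5)²) = √169 = 13
|A_4A_1| = √((0)² + (18)²) = √324 = 18
Perimeter = 13 + 8 + 13 + 18 = 52.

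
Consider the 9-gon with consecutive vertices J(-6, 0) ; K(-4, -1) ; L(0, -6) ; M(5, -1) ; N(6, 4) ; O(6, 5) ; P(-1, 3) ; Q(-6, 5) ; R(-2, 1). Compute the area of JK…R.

69

Σ = (6) + (24) + (30) + (26) + (6) + (23) + (13) + (4) + (6) = 138
Area = |Σ|/2 = 69.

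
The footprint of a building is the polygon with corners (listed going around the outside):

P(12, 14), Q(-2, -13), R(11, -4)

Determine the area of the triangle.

112.5

Cross-terms: -128, 151, 202  ⇒  Σ = 225
Area = |Σ|/2 = 112.5.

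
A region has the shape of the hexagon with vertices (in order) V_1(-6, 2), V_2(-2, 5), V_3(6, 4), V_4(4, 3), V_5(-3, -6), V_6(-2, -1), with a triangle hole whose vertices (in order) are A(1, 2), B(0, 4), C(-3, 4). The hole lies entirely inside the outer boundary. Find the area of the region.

Outer boundary:
Apply Gauss's area formula: 2A = Σ (x_i·y_{i+1} − x_{i+1}·y_i), indices taken mod 6.
V_1→V_2: (-6)(5) − (-2)(2) = -26
V_2→V_3: (-2)(4) − (6)(5) = -38
V_3→V_4: (6)(3) − (4)(4) = 2
V_4→V_5: (4)(-6) − (-3)(3) = -15
V_5→V_6: (-3)(-1) − (-2)(-6) = -9
V_6→V_1: (-2)(2) − (-6)(-1) = -10
Σ = -96
Area = |Σ|/2 = 48.
Hole:
Apply the shoelace (surveyor's) formula: 2A = Σ (x_i·y_{i+1} − x_{i+1}·y_i), indices taken mod 3.
Σ = (4) + (12) + (-10) = 6
Area = |Σ|/2 = 3.
Net area = 48 − 3 = 45.

45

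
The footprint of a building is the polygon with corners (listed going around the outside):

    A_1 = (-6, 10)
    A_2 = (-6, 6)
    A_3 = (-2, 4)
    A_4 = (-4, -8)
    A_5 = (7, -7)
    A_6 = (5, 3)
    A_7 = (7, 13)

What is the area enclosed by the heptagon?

Apply the surveyor's formula: 2A = Σ (x_i·y_{i+1} − x_{i+1}·y_i), indices taken mod 7.
Σ = (24) + (-12) + (32) + (84) + (56) + (44) + (148) = 376
Area = |Σ|/2 = 188.

188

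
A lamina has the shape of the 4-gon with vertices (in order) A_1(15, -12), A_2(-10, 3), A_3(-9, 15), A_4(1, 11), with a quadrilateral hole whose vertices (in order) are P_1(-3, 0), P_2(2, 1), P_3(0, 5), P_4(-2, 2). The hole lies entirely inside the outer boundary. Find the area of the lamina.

233

Outer boundary:
Cross-terms: -75, -123, -114, -177  ⇒  Σ = -489
Area = |Σ|/2 = 244.5.
Hole:
Σ = (-3) + (10) + (10) + (6) = 23
Area = |Σ|/2 = 11.5.
Net area = 244.5 − 11.5 = 233.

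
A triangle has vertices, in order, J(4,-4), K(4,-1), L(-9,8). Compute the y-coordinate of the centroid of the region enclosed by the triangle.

1

Apply the shoelace formula. First the cross-terms c_i = x_i·y_{i+1} − x_{i+1}·y_i:
  12, 23, 4  ⇒  2A = 39, A = 19.5.
Then Σ (y_i + y_{i+1})·c_i = 117, so ȳ = 117 / (6·19.5) = 1.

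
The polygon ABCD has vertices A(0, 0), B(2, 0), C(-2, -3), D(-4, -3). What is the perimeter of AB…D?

|AB| = √((2)² + (0)²) = √4 = 2
|BC| = √((-4)² + (-3)²) = √25 = 5
|CD| = √((-2)² + (0)²) = √4 = 2
|DA| = √((4)² + (3)²) = √25 = 5
Perimeter = 2 + 5 + 2 + 5 = 14.

14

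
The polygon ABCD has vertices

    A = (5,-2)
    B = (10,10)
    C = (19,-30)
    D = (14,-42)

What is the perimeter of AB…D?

108

|AB| = √((5)² + (12)²) = √169 = 13
|BC| = √((9)² + (-40)²) = √1681 = 41
|CD| = √((-5)² + (-12)²) = √169 = 13
|DA| = √((-9)² + (40)²) = √1681 = 41
Perimeter = 13 + 41 + 13 + 41 = 108.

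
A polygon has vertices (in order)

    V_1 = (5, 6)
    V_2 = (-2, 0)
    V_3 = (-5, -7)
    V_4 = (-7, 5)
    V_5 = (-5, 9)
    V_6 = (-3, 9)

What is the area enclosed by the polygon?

Apply Gauss's area formula: 2A = Σ (x_i·y_{i+1} − x_{i+1}·y_i), indices taken mod 6.
Σ = (12) + (14) + (-74) + (-38) + (-18) + (-63) = -167
Area = |Σ|/2 = 83.5.

83.5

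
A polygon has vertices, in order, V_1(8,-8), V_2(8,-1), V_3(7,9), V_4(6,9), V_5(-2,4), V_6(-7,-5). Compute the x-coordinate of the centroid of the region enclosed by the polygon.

Apply the shoelace (surveyor's) formula. First the cross-terms c_i = x_i·y_{i+1} − x_{i+1}·y_i:
  56, 79, 9, 42, 38, 96  ⇒  2A = 320, A = 160.
Then Σ (x_i + x_{i+1})·c_i = 2120, so x̄ = 2120 / (6·160) = 53/24.

53/24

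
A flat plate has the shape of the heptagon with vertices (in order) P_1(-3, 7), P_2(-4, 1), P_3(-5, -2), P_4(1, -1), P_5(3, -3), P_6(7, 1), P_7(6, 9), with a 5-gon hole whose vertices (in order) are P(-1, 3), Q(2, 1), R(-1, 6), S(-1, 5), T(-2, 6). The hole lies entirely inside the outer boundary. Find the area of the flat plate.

Outer boundary:
Apply the surveyor's formula: 2A = Σ (x_i·y_{i+1} − x_{i+1}·y_i), indices taken mod 7.
P_1→P_2: (-3)(1) − (-4)(7) = 25
P_2→P_3: (-4)(-2) − (-5)(1) = 13
P_3→P_4: (-5)(-1) − (1)(-2) = 7
P_4→P_5: (1)(-3) − (3)(-1) = 0
P_5→P_6: (3)(1) − (7)(-3) = 24
P_6→P_7: (7)(9) − (6)(1) = 57
P_7→P_1: (6)(7) − (-3)(9) = 69
Σ = 195
Area = |Σ|/2 = 97.5.
Hole:
Apply Gauss's area formula: 2A = Σ (x_i·y_{i+1} − x_{i+1}·y_i), indices taken mod 5.
Σ = (-7) + (13) + (1) + (4) + (0) = 11
Area = |Σ|/2 = 5.5.
Net area = 97.5 − 5.5 = 92.

92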